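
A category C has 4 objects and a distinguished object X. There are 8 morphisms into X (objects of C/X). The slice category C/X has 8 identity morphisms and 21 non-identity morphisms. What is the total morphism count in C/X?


In the slice category C/X, objects are morphisms to X.
Identity morphisms: 8 (one per object of C/X).
Non-identity morphisms: 21.
Total = 8 + 21 = 29

29


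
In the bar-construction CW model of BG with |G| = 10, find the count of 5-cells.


In the bar-construction CW model of BG, the n-cells are indexed by
n-tuples [g_1|...|g_n] of non-identity elements of G (degenerate
simplices with some g_i = e do not contribute cells), so there are
(|G| - 1)^n n-cells.
For dim = 5 with |G| = 10:
cells = (10 - 1)^5 = 9^5 = 59049

59049


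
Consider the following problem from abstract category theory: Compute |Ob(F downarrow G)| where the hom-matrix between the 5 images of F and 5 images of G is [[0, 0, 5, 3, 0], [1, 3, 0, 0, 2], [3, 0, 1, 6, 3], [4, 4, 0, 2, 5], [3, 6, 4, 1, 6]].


Objects of (F downarrow G) are triples (a, b, h: F(a)->G(b)).
The count equals the sum of all entries in the hom-matrix.
sum(row 0) = 8
sum(row 1) = 6
sum(row 2) = 13
sum(row 3) = 15
sum(row 4) = 20
Grand total = 62

62


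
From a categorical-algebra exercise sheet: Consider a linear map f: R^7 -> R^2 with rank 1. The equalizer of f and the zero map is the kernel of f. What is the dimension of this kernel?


The equalizer of f and the zero map is ker(f).
By the rank-nullity theorem: dim(ker(f)) = dim(domain) - rank(f).
dim(ker(f)) = 7 - 1 = 6

6


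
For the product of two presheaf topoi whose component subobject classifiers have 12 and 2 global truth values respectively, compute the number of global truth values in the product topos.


In a product of presheaf topoi E_1 x E_2, the subobject classifier
is Omega = Omega_1 x Omega_2 (componentwise), so
|Omega(top)| = |Omega_1(top_1)| * |Omega_2(top_2)|.
= 12 * 2 = 24.

24


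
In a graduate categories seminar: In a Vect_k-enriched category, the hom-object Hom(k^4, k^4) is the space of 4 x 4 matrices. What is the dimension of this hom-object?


In Vect-enriched categories, Hom(k^n, k^m) is the space of m x n matrices.
dim(Hom(k^4, k^4)) = 4 * 4 = 16

16


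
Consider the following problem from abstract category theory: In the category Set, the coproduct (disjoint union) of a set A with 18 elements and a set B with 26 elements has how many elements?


In Set, the coproduct A + B is the disjoint union.
|A + B| = |A| + |B| = 18 + 26 = 44

44


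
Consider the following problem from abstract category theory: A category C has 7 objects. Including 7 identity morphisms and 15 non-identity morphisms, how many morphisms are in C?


Each object has an identity morphism, giving 7 identities.
Adding the 15 non-identity morphisms:
Total = 7 + 15 = 22

22


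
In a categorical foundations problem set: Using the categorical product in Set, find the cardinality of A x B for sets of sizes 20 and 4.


In Set, the product A x B is the Cartesian product.
By the universal property, |A x B| = |A| * |B|.
|A x B| = 20 * 4 = 80

80


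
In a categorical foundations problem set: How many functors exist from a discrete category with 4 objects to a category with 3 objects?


A functor from a discrete category C to D is determined by
where each object maps. Each of the 4 objects of C can map
to any of the 3 objects of D independently.
Number of functors = 3^4 = 81

81


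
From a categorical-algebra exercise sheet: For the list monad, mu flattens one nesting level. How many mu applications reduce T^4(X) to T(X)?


Each application of mu: T^2 -> T removes one layer of nesting.
Starting at depth 4 (i.e., T^4(X)), we need to reach T(X).
Number of mu applications = 4 - 1 = 3

3


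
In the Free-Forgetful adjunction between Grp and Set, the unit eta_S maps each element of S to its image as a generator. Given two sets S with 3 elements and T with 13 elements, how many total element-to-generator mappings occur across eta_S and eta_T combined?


The unit eta_X: X -> U(F(X)) of the Free-Forgetful adjunction
maps each element of X to a generator of F(X). For X = S + T (disjoint
union in Set), |S + T| = |S| + |T|.
Total mappings = 3 + 13 = 16.

16


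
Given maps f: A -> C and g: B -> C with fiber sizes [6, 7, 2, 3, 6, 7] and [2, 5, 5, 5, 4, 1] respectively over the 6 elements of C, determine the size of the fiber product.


The pullback A x_C B consists of pairs (a, b) with f(a) = g(b).
For each element c in C, the fiber product has |f^-1(c)| * |g^-1(c)| elements.
Summing over C: 6 * 2 + 7 * 5 + 2 * 5 + 3 * 5 + 6 * 4 + 7 * 1
= 12 + 35 + 10 + 15 + 24 + 7 = 103

103


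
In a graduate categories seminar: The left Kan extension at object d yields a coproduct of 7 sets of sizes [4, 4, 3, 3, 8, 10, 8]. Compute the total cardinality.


Pointwise, the left Kan extension (Lan_F H)(d) is the colimit, indexed
by the comma category (F downarrow d), of H composed with the
projection (F downarrow d) -> C. Here that colimit is given
as a coproduct (disjoint union) of sets, so its cardinality is the
sum of the sizes of the summands.
Coproduct of sets with sizes: 4 + 4 + 3 + 3 + 8 + 10 + 8
= 40

40


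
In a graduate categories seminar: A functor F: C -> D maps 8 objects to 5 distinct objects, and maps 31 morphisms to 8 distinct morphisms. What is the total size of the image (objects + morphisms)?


The image of F consists of distinct objects and distinct morphisms.
|Im(F)| on objects = 5
|Im(F)| on morphisms = 8
Total image cardinality = 5 + 8 = 13

13


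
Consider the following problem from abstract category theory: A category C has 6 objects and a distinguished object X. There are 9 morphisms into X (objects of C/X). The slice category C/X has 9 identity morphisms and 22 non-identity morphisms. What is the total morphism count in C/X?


In the slice category C/X, objects are morphisms to X.
Identity morphisms: 9 (one per object of C/X).
Non-identity morphisms: 22.
Total = 9 + 22 = 31

31


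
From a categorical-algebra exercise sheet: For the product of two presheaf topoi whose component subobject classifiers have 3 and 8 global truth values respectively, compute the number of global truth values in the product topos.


In a product of presheaf topoi E_1 x E_2, the subobject classifier
is Omega = Omega_1 x Omega_2 (componentwise), so
|Omega(top)| = |Omega_1(top_1)| * |Omega_2(top_2)|.
= 3 * 8 = 24.

24


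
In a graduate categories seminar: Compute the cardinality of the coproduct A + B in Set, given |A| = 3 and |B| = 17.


In Set, the coproduct A + B is the disjoint union.
|A + B| = |A| + |B| = 3 + 17 = 20

20


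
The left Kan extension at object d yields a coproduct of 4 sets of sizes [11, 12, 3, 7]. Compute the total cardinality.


Pointwise, the left Kan extension (Lan_F H)(d) is the colimit, indexed
by the comma category (F downarrow d), of H composed with the
projection (F downarrow d) -> C. Here that colimit is given
as a coproduct (disjoint union) of sets, so its cardinality is the
sum of the sizes of the summands.
Coproduct of sets with sizes: 11 + 12 + 3 + 7
= 33

33


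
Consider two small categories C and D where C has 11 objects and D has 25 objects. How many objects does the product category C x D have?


The product category C x D has objects that are pairs (c, d).
Number of pairs = |Ob(C)| * |Ob(D)| = 11 * 25 = 275

275


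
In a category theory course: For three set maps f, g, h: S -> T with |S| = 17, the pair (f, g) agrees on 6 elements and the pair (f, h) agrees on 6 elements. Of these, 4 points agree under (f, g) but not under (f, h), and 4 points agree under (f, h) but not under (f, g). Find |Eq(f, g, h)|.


Eq(f, g, h) is the triple-agreement set: points in S where all three
maps take the same value. Using inclusion-exclusion on the pairwise data:
Pair (f, g) agrees on 6 points; pair (f, h) on 6 points.
Points agreeing under (f, g) but not (f, h) = 4; under (f, h) but not (f, g) = 4.
Triple-agreement = agreement-in-(f, g) minus points that agree under (f, g) but not (f, h):
|Eq(f, g, h)| = 6 - 4 = 2
(cross-check via (f, h): 6 - 4 = 2.)

2


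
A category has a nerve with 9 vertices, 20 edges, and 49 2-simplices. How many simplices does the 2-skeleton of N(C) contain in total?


The 2-skeleton of the nerve N(C) consists of simplices in dimensions 0, 1, 2:
  |N(C)_0| = 9 (objects)
  |N(C)_1| = 20 (morphisms)
  |N(C)_2| = 49 (composable pairs)
Total = 9 + 20 + 49 = 78

78


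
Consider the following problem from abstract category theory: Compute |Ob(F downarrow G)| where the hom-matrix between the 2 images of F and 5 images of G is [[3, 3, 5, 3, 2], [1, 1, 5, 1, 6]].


Objects of (F downarrow G) are triples (a, b, h: F(a)->G(b)).
The count equals the sum of all entries in the hom-matrix.
sum(row 0) = 16
sum(row 1) = 14
Grand total = 30

30


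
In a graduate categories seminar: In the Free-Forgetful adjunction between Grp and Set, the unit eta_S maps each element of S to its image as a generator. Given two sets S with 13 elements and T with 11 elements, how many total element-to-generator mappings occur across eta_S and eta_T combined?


The unit eta_X: X -> U(F(X)) of the Free-Forgetful adjunction
maps each element of X to a generator of F(X). For X = S + T (disjoint
union in Set), |S + T| = |S| + |T|.
Total mappings = 13 + 11 = 24.

24


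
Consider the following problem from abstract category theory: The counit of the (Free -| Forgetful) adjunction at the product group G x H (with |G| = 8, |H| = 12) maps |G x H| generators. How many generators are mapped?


The counit epsilon_K: F(U(K)) -> K of the Free-Forgetful adjunction
maps |K| generators of F(U(K)) into K. For K = G x H (the product group),
|G x H| = |G| * |H|.
Total generators mapped = 8 * 12 = 96.

96


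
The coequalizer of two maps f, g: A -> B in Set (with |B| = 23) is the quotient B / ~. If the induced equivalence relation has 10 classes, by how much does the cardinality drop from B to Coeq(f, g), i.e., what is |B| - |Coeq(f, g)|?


The coequalizer Coeq(f, g) = B / ~ has one element per equivalence class.
|B| = 23, |Coeq(f, g)| = 10.
|B| - |Coeq(f, g)| = 23 - 10 = 13.

13


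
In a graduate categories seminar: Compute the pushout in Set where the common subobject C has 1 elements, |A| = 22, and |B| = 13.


The pushout A +_C B identifies the images of C in A and B.
|A +_C B| = |A| + |B| - |C| (for injections).
= 22 + 13 - 1 = 34

34


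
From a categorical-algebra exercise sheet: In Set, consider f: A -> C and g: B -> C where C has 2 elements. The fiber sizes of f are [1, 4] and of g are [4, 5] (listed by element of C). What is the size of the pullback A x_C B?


The pullback A x_C B consists of pairs (a, b) with f(a) = g(b).
For each element c in C, the fiber product has |f^-1(c)| * |g^-1(c)| elements.
Summing over C: 1 * 4 + 4 * 5
= 4 + 20 = 24

24


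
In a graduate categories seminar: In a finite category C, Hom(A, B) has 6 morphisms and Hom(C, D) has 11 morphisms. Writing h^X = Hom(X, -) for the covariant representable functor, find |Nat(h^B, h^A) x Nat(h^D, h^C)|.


By the Yoneda lemma, Nat(h^B, h^A) is isomorphic to Hom(A, B),
so |Nat(h^B, h^A)| = |Hom(A, B)| and |Nat(h^D, h^C)| = |Hom(C, D)|.
|Hom(A, B)| = 6, |Hom(C, D)| = 11.
|Nat(h^B, h^A) x Nat(h^D, h^C)| = 6 * 11 = 66

66


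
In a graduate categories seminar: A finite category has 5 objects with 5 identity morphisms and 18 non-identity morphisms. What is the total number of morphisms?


Each object has an identity morphism, giving 5 identities.
Adding the 18 non-identity morphisms:
Total = 5 + 18 = 23

23


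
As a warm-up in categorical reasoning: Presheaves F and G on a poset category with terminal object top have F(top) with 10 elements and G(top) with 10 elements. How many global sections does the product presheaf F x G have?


Global sections of a presheaf on a poset with terminal top satisfy
Gamma(H) ~ H(top). Presheaves admit pointwise products, so
(F x G)(top) = F(top) x G(top) (Cartesian product).
|Gamma(F x G)| = |F(top)| * |G(top)| = 10 * 10 = 100.

100


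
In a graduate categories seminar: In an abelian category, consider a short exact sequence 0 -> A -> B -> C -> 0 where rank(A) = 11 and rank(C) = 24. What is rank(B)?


For a short exact sequence 0 -> A -> B -> C -> 0,
rank is additive: rank(B) = rank(A) + rank(C).
rank(B) = 11 + 24 = 35

35


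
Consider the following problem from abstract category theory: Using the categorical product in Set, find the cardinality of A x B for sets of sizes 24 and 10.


In Set, the product A x B is the Cartesian product.
By the universal property, |A x B| = |A| * |B|.
|A x B| = 24 * 10 = 240

240


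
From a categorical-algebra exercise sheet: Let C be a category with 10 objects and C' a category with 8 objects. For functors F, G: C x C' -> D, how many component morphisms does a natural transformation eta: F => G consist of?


A natural transformation eta: F => G assigns one component morphism per
object of the domain category.
The domain is the product category C x C', so
|Ob(C x C')| = |Ob(C)| * |Ob(C')| = 10 * 8 = 80.
Therefore eta has 80 component morphisms.

80


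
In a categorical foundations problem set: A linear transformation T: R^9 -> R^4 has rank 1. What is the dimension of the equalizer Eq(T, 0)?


The equalizer of f and the zero map is ker(f).
By the rank-nullity theorem: dim(ker(f)) = dim(domain) - rank(f).
dim(ker(f)) = 9 - 1 = 8

8


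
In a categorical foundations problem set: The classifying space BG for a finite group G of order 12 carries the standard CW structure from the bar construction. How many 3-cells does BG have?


In the bar-construction CW model of BG, the n-cells are indexed by
n-tuples [g_1|...|g_n] of non-identity elements of G (degenerate
simplices with some g_i = e do not contribute cells), so there are
(|G| - 1)^n n-cells.
For dim = 3 with |G| = 12:
cells = (12 - 1)^3 = 11^3 = 1331

1331


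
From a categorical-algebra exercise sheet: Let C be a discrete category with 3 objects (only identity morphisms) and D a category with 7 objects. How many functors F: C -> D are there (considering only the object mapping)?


A functor from a discrete category C to D is determined by
where each object maps. Each of the 3 objects of C can map
to any of the 7 objects of D independently.
Number of functors = 7^3 = 343

343


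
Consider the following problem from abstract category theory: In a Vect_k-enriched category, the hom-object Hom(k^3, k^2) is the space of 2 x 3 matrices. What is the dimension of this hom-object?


In Vect-enriched categories, Hom(k^n, k^m) is the space of m x n matrices.
dim(Hom(k^3, k^2)) = 2 * 3 = 6

6


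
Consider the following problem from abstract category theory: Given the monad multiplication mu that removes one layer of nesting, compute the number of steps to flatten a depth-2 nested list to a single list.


Each application of mu: T^2 -> T removes one layer of nesting.
Starting at depth 2 (i.e., T^2(X)), we need to reach T(X).
Number of mu applications = 2 - 1 = 1

1


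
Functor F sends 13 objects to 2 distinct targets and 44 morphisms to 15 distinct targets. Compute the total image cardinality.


The image of F consists of distinct objects and distinct morphisms.
|Im(F)| on objects = 2
|Im(F)| on morphisms = 15
Total image cardinality = 2 + 15 = 17

17


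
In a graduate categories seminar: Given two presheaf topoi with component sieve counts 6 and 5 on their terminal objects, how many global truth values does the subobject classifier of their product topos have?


In a product of presheaf topoi E_1 x E_2, the subobject classifier
is Omega = Omega_1 x Omega_2 (componentwise), so
|Omega(top)| = |Omega_1(top_1)| * |Omega_2(top_2)|.
= 6 * 5 = 30.

30


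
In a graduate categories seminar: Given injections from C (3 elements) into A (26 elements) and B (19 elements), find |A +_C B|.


The pushout A +_C B identifies the images of C in A and B.
|A +_C B| = |A| + |B| - |C| (for injections).
= 26 + 19 - 3 = 42

42


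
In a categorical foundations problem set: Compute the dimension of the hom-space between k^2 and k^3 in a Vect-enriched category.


In Vect-enriched categories, Hom(k^n, k^m) is the space of m x n matrices.
dim(Hom(k^2, k^3)) = 3 * 2 = 6

6


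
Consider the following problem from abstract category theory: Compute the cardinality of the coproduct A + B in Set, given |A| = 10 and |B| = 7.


In Set, the coproduct A + B is the disjoint union.
|A + B| = |A| + |B| = 10 + 7 = 17

17


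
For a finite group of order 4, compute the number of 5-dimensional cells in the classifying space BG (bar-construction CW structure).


In the bar-construction CW model of BG, the n-cells are indexed by
n-tuples [g_1|...|g_n] of non-identity elements of G (degenerate
simplices with some g_i = e do not contribute cells), so there are
(|G| - 1)^n n-cells.
For dim = 5 with |G| = 4:
cells = (4 - 1)^5 = 3^5 = 243

243


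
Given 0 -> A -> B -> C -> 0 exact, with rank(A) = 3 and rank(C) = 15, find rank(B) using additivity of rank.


For a short exact sequence 0 -> A -> B -> C -> 0,
rank is additive: rank(B) = rank(A) + rank(C).
rank(B) = 3 + 15 = 18

18


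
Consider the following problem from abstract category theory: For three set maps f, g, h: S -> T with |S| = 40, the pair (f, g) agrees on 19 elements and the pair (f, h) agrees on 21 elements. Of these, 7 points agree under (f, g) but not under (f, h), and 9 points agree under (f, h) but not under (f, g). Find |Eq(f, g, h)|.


Eq(f, g, h) is the triple-agreement set: points in S where all three
maps take the same value. Using inclusion-exclusion on the pairwise data:
Pair (f, g) agrees on 19 points; pair (f, h) on 21 points.
Points agreeing under (f, g) but not (f, h) = 7; under (f, h) but not (f, g) = 9.
Triple-agreement = agreement-in-(f, g) minus points that agree under (f, g) but not (f, h):
|Eq(f, g, h)| = 19 - 7 = 12
(cross-check via (f, h): 21 - 9 = 12.)

12


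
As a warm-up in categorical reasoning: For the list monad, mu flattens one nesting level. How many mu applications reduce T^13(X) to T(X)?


Each application of mu: T^2 -> T removes one layer of nesting.
Starting at depth 13 (i.e., T^13(X)), we need to reach T(X).
Number of mu applications = 13 - 1 = 12

12


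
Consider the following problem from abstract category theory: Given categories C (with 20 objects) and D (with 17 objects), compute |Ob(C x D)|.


The product category C x D has objects that are pairs (c, d).
Number of pairs = |Ob(C)| * |Ob(D)| = 20 * 17 = 340

340


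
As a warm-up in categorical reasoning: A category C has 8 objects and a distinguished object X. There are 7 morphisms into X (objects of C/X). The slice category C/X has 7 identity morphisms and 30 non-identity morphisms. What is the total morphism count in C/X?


In the slice category C/X, objects are morphisms to X.
Identity morphisms: 7 (one per object of C/X).
Non-identity morphisms: 30.
Total = 7 + 30 = 37

37


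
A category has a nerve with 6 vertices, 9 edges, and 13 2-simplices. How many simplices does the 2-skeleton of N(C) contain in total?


The 2-skeleton of the nerve N(C) consists of simplices in dimensions 0, 1, 2:
  |N(C)_0| = 6 (objects)
  |N(C)_1| = 9 (morphisms)
  |N(C)_2| = 13 (composable pairs)
Total = 6 + 9 + 13 = 28

28


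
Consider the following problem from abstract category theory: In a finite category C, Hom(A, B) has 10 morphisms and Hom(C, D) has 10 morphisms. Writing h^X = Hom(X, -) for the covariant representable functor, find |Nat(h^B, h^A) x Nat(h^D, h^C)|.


By the Yoneda lemma, Nat(h^B, h^A) is isomorphic to Hom(A, B),
so |Nat(h^B, h^A)| = |Hom(A, B)| and |Nat(h^D, h^C)| = |Hom(C, D)|.
|Hom(A, B)| = 10, |Hom(C, D)| = 10.
|Nat(h^B, h^A) x Nat(h^D, h^C)| = 10 * 10 = 100

100


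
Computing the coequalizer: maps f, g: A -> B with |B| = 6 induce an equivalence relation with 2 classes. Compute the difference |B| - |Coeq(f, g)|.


The coequalizer Coeq(f, g) = B / ~ has one element per equivalence class.
|B| = 6, |Coeq(f, g)| = 2.
|B| - |Coeq(f, g)| = 6 - 2 = 4.

4


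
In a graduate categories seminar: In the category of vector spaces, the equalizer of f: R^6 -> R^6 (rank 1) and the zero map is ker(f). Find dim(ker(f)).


The equalizer of f and the zero map is ker(f).
By the rank-nullity theorem: dim(ker(f)) = dim(domain) - rank(f).
dim(ker(f)) = 6 - 1 = 5

5


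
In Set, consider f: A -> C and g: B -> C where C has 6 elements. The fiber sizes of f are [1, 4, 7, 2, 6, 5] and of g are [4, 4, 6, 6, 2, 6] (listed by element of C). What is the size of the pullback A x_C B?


The pullback A x_C B consists of pairs (a, b) with f(a) = g(b).
For each element c in C, the fiber product has |f^-1(c)| * |g^-1(c)| elements.
Summing over C: 1 * 4 + 4 * 4 + 7 * 6 + 2 * 6 + 6 * 2 + 5 * 6
= 4 + 16 + 42 + 12 + 12 + 30 = 116

116


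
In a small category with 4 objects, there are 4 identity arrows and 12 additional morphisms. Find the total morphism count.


Each object has an identity morphism, giving 4 identities.
Adding the 12 non-identity morphisms:
Total = 4 + 12 = 16

16


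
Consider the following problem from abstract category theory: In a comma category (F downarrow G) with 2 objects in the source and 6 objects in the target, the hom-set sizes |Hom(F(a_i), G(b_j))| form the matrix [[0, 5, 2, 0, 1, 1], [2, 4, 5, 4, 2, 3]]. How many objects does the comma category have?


Objects of (F downarrow G) are triples (a, b, h: F(a)->G(b)).
The count equals the sum of all entries in the hom-matrix.
sum(row 0) = 9
sum(row 1) = 20
Grand total = 29

29


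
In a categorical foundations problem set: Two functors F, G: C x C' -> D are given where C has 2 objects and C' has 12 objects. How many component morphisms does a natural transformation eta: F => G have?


A natural transformation eta: F => G assigns one component morphism per
object of the domain category.
The domain is the product category C x C', so
|Ob(C x C')| = |Ob(C)| * |Ob(C')| = 2 * 12 = 24.
Therefore eta has 24 component morphisms.

24


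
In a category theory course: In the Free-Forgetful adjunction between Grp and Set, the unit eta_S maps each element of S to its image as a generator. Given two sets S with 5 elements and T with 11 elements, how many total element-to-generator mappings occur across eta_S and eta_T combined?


The unit eta_X: X -> U(F(X)) of the Free-Forgetful adjunction
maps each element of X to a generator of F(X). For X = S + T (disjoint
union in Set), |S + T| = |S| + |T|.
Total mappings = 5 + 11 = 16.

16


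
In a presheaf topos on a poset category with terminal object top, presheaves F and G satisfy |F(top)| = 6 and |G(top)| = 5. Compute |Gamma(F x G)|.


Global sections of a presheaf on a poset with terminal top satisfy
Gamma(H) ~ H(top). Presheaves admit pointwise products, so
(F x G)(top) = F(top) x G(top) (Cartesian product).
|Gamma(F x G)| = |F(top)| * |G(top)| = 6 * 5 = 30.

30


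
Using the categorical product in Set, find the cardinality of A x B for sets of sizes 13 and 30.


In Set, the product A x B is the Cartesian product.
By the universal property, |A x B| = |A| * |B|.
|A x B| = 13 * 30 = 390

390


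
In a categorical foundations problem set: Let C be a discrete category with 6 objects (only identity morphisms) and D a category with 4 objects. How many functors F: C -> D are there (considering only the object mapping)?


A functor from a discrete category C to D is determined by
where each object maps. Each of the 6 objects of C can map
to any of the 4 objects of D independently.
Number of functors = 4^6 = 4096

4096


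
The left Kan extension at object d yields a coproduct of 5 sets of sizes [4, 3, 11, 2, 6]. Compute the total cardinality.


Pointwise, the left Kan extension (Lan_F H)(d) is the colimit, indexed
by the comma category (F downarrow d), of H composed with the
projection (F downarrow d) -> C. Here that colimit is given
as a coproduct (disjoint union) of sets, so its cardinality is the
sum of the sizes of the summands.
Coproduct of sets with sizes: 4 + 3 + 11 + 2 + 6
= 26

26


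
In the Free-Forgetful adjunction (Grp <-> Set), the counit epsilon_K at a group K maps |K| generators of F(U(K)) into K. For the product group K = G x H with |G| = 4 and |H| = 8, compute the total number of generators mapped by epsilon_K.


The counit epsilon_K: F(U(K)) -> K of the Free-Forgetful adjunction
maps |K| generators of F(U(K)) into K. For K = G x H (the product group),
|G x H| = |G| * |H|.
Total generators mapped = 4 * 8 = 32.

32


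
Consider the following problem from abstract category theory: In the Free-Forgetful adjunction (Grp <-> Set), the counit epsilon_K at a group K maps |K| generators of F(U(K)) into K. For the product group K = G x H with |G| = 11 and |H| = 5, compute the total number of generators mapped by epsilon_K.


The counit epsilon_K: F(U(K)) -> K of the Free-Forgetful adjunction
maps |K| generators of F(U(K)) into K. For K = G x H (the product group),
|G x H| = |G| * |H|.
Total generators mapped = 11 * 5 = 55.

55


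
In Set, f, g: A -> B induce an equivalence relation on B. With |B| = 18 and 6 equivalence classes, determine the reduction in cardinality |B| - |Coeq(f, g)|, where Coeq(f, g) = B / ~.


The coequalizer Coeq(f, g) = B / ~ has one element per equivalence class.
|B| = 18, |Coeq(f, g)| = 6.
|B| - |Coeq(f, g)| = 18 - 6 = 12.

12


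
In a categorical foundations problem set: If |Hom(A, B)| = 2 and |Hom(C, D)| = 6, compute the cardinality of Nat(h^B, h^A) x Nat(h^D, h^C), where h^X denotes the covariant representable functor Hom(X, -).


By the Yoneda lemma, Nat(h^B, h^A) is isomorphic to Hom(A, B),
so |Nat(h^B, h^A)| = |Hom(A, B)| and |Nat(h^D, h^C)| = |Hom(C, D)|.
|Hom(A, B)| = 2, |Hom(C, D)| = 6.
|Nat(h^B, h^A) x Nat(h^D, h^C)| = 2 * 6 = 12

12


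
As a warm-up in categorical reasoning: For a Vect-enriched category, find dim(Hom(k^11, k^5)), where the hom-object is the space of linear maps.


In Vect-enriched categories, Hom(k^n, k^m) is the space of m x n matrices.
dim(Hom(k^11, k^5)) = 5 * 11 = 55

55


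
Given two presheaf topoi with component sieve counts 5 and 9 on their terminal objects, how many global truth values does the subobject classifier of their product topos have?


In a product of presheaf topoi E_1 x E_2, the subobject classifier
is Omega = Omega_1 x Omega_2 (componentwise), so
|Omega(top)| = |Omega_1(top_1)| * |Omega_2(top_2)|.
= 5 * 9 = 45.

45


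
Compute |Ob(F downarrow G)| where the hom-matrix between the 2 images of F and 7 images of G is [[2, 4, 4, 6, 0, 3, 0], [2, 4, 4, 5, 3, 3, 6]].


Objects of (F downarrow G) are triples (a, b, h: F(a)->G(b)).
The count equals the sum of all entries in the hom-matrix.
sum(row 0) = 19
sum(row 1) = 27
Grand total = 46

46


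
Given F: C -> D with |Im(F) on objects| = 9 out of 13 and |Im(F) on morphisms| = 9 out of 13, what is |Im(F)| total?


The image of F consists of distinct objects and distinct morphisms.
|Im(F)| on objects = 9
|Im(F)| on morphisms = 9
Total image cardinality = 9 + 9 = 18

18


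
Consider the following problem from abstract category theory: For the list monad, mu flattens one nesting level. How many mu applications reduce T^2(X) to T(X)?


Each application of mu: T^2 -> T removes one layer of nesting.
Starting at depth 2 (i.e., T^2(X)), we need to reach T(X).
Number of mu applications = 2 - 1 = 1

1


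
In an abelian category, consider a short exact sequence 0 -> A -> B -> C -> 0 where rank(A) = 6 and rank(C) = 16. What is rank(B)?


For a short exact sequence 0 -> A -> B -> C -> 0,
rank is additive: rank(B) = rank(A) + rank(C).
rank(B) = 6 + 16 = 22

22


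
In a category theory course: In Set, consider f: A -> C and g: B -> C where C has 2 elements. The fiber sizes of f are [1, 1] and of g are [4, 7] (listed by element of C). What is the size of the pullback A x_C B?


The pullback A x_C B consists of pairs (a, b) with f(a) = g(b).
For each element c in C, the fiber product has |f^-1(c)| * |g^-1(c)| elements.
Summing over C: 1 * 4 + 1 * 7
= 4 + 7 = 11

11


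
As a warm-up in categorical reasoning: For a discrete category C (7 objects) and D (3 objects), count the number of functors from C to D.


A functor from a discrete category C to D is determined by
where each object maps. Each of the 7 objects of C can map
to any of the 3 objects of D independently.
Number of functors = 3^7 = 2187

2187


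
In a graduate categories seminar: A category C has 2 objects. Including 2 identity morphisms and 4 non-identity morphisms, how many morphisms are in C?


Each object has an identity morphism, giving 2 identities.
Adding the 4 non-identity morphisms:
Total = 2 + 4 = 6

6


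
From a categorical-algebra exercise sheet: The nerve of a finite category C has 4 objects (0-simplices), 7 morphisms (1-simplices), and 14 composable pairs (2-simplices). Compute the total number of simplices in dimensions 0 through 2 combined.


The 2-skeleton of the nerve N(C) consists of simplices in dimensions 0, 1, 2:
  |N(C)_0| = 4 (objects)
  |N(C)_1| = 7 (morphisms)
  |N(C)_2| = 14 (composable pairs)
Total = 4 + 7 + 14 = 25

25


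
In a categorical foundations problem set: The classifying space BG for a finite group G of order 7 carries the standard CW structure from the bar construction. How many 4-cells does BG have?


In the bar-construction CW model of BG, the n-cells are indexed by
n-tuples [g_1|...|g_n] of non-identity elements of G (degenerate
simplices with some g_i = e do not contribute cells), so there are
(|G| - 1)^n n-cells.
For dim = 4 with |G| = 7:
cells = (7 - 1)^4 = 6^4 = 1296

1296


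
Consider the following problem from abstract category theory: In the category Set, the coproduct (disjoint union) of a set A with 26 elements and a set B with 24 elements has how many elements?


In Set, the coproduct A + B is the disjoint union.
|A + B| = |A| + |B| = 26 + 24 = 50

50


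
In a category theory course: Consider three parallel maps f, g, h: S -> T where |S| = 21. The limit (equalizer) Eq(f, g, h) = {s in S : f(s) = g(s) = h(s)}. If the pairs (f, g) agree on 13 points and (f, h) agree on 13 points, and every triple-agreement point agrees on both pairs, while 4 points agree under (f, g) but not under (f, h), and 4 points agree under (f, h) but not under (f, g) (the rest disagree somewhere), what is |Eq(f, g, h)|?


Eq(f, g, h) is the triple-agreement set: points in S where all three
maps take the same value. Using inclusion-exclusion on the pairwise data:
Pair (f, g) agrees on 13 points; pair (f, h) on 13 points.
Points agreeing under (f, g) but not (f, h) = 4; under (f, h) but not (f, g) = 4.
Triple-agreement = agreement-in-(f, g) minus points that agree under (f, g) but not (f, h):
|Eq(f, g, h)| = 13 - 4 = 9
(cross-check via (f, h): 13 - 4 = 9.)

9


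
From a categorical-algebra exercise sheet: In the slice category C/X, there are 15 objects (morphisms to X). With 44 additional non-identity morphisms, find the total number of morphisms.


In the slice category C/X, objects are morphisms to X.
Identity morphisms: 15 (one per object of C/X).
Non-identity morphisms: 44.
Total = 15 + 44 = 59

59


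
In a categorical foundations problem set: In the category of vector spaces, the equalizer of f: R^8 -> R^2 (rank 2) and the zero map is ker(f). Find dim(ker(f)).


The equalizer of f and the zero map is ker(f).
By the rank-nullity theorem: dim(ker(f)) = dim(domain) - rank(f).
dim(ker(f)) = 8 - 2 = 6

6


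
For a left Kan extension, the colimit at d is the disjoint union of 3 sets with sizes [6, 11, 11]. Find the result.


Pointwise, the left Kan extension (Lan_F H)(d) is the colimit, indexed
by the comma category (F downarrow d), of H composed with the
projection (F downarrow d) -> C. Here that colimit is given
as a coproduct (disjoint union) of sets, so its cardinality is the
sum of the sizes of the summands.
Coproduct of sets with sizes: 6 + 11 + 11
= 28

28


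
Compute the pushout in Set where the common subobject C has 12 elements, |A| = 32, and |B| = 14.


The pushout A +_C B identifies the images of C in A and B.
|A +_C B| = |A| + |B| - |C| (for injections).
= 32 + 14 - 12 = 34

34


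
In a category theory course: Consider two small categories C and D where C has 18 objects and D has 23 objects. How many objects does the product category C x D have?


The product category C x D has objects that are pairs (c, d).
Number of pairs = |Ob(C)| * |Ob(D)| = 18 * 23 = 414

414


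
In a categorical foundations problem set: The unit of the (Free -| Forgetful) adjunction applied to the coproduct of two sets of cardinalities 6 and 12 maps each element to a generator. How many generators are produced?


The unit eta_X: X -> U(F(X)) of the Free-Forgetful adjunction
maps each element of X to a generator of F(X). For X = S + T (disjoint
union in Set), |S + T| = |S| + |T|.
Total mappings = 6 + 12 = 18.

18


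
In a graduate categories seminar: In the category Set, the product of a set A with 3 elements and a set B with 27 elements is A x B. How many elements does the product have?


In Set, the product A x B is the Cartesian product.
By the universal property, |A x B| = |A| * |B|.
|A x B| = 3 * 27 = 81

81


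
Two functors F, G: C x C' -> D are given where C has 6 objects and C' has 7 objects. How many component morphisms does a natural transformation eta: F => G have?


A natural transformation eta: F => G assigns one component morphism per
object of the domain category.
The domain is the product category C x C', so
|Ob(C x C')| = |Ob(C)| * |Ob(C')| = 6 * 7 = 42.
Therefore eta has 42 component morphisms.

42


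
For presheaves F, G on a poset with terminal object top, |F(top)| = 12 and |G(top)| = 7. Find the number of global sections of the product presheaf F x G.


Global sections of a presheaf on a poset with terminal top satisfy
Gamma(H) ~ H(top). Presheaves admit pointwise products, so
(F x G)(top) = F(top) x G(top) (Cartesian product).
|Gamma(F x G)| = |F(top)| * |G(top)| = 12 * 7 = 84.

84


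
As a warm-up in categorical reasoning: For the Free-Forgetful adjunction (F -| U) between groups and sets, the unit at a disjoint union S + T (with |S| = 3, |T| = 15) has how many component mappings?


The unit eta_X: X -> U(F(X)) of the Free-Forgetful adjunction
maps each element of X to a generator of F(X). For X = S + T (disjoint
union in Set), |S + T| = |S| + |T|.
Total mappings = 3 + 15 = 18.

18


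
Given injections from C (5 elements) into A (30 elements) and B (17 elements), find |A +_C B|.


The pushout A +_C B identifies the images of C in A and B.
|A +_C B| = |A| + |B| - |C| (for injections).
= 30 + 17 - 5 = 42

42


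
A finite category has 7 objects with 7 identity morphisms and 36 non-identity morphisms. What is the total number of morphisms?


Each object has an identity morphism, giving 7 identities.
Adding the 36 non-identity morphisms:
Total = 7 + 36 = 43

43


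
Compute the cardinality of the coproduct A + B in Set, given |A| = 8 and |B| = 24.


In Set, the coproduct A + B is the disjoint union.
|A + B| = |A| + |B| = 8 + 24 = 32

32


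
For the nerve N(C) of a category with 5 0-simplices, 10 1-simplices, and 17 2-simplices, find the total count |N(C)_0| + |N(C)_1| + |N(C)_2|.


The 2-skeleton of the nerve N(C) consists of simplices in dimensions 0, 1, 2:
  |N(C)_0| = 5 (objects)
  |N(C)_1| = 10 (morphisms)
  |N(C)_2| = 17 (composable pairs)
Total = 5 + 10 + 17 = 32

32


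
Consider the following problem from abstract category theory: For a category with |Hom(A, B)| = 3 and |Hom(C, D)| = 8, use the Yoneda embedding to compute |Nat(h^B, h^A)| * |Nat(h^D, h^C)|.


By the Yoneda lemma, Nat(h^B, h^A) is isomorphic to Hom(A, B),
so |Nat(h^B, h^A)| = |Hom(A, B)| and |Nat(h^D, h^C)| = |Hom(C, D)|.
|Hom(A, B)| = 3, |Hom(C, D)| = 8.
|Nat(h^B, h^A) x Nat(h^D, h^C)| = 3 * 8 = 24

24


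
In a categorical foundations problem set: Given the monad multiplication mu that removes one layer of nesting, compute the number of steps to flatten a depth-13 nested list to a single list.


Each application of mu: T^2 -> T removes one layer of nesting.
Starting at depth 13 (i.e., T^13(X)), we need to reach T(X).
Number of mu applications = 13 - 1 = 12

12


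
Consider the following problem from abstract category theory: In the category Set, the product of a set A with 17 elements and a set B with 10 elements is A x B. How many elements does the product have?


In Set, the product A x B is the Cartesian product.
By the universal property, |A x B| = |A| * |B|.
|A x B| = 17 * 10 = 170

170


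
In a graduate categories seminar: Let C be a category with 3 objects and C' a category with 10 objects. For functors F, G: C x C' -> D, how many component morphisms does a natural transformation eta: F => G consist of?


A natural transformation eta: F => G assigns one component morphism per
object of the domain category.
The domain is the product category C x C', so
|Ob(C x C')| = |Ob(C)| * |Ob(C')| = 3 * 10 = 30.
Therefore eta has 30 component morphisms.

30


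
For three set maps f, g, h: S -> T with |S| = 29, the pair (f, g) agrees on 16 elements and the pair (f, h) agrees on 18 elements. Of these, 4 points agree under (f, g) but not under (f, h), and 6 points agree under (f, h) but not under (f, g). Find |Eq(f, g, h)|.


Eq(f, g, h) is the triple-agreement set: points in S where all three
maps take the same value. Using inclusion-exclusion on the pairwise data:
Pair (f, g) agrees on 16 points; pair (f, h) on 18 points.
Points agreeing under (f, g) but not (f, h) = 4; under (f, h) but not (f, g) = 6.
Triple-agreement = agreement-in-(f, g) minus points that agree under (f, g) but not (f, h):
|Eq(f, g, h)| = 16 - 4 = 12
(cross-check via (f, h): 18 - 6 = 12.)

12


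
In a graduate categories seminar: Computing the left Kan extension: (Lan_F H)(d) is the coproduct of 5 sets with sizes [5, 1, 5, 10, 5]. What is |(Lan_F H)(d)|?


Pointwise, the left Kan extension (Lan_F H)(d) is the colimit, indexed
by the comma category (F downarrow d), of H composed with the
projection (F downarrow d) -> C. Here that colimit is given
as a coproduct (disjoint union) of sets, so its cardinality is the
sum of the sizes of the summands.
Coproduct of sets with sizes: 5 + 1 + 5 + 10 + 5
= 26

26


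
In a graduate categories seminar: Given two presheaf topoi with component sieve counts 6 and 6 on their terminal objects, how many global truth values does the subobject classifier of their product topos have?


In a product of presheaf topoi E_1 x E_2, the subobject classifier
is Omega = Omega_1 x Omega_2 (componentwise), so
|Omega(top)| = |Omega_1(top_1)| * |Omega_2(top_2)|.
= 6 * 6 = 36.

36


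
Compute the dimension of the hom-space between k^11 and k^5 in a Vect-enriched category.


In Vect-enriched categories, Hom(k^n, k^m) is the space of m x n matrices.
dim(Hom(k^11, k^5)) = 5 * 11 = 55

55


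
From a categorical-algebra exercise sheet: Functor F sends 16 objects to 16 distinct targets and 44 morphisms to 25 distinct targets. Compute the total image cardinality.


The image of F consists of distinct objects and distinct morphisms.
|Im(F)| on objects = 16
|Im(F)| on morphisms = 25
Total image cardinality = 16 + 25 = 41

41


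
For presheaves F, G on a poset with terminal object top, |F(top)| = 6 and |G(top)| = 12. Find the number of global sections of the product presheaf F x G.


Global sections of a presheaf on a poset with terminal top satisfy
Gamma(H) ~ H(top). Presheaves admit pointwise products, so
(F x G)(top) = F(top) x G(top) (Cartesian product).
|Gamma(F x G)| = |F(top)| * |G(top)| = 6 * 12 = 72.

72


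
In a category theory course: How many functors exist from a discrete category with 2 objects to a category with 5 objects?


A functor from a discrete category C to D is determined by
where each object maps. Each of the 2 objects of C can map
to any of the 5 objects of D independently.
Number of functors = 5^2 = 25

25
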